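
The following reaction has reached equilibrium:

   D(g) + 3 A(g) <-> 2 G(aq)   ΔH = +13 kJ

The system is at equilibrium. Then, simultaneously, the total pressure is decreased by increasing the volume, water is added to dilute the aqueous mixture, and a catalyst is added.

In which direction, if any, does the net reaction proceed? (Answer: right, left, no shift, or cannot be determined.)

cannot be determined

Gas moles: reactants 4, products 0 (Δn_gas = -4). Expansion shifts the system toward the side with more moles of gas — to the left.
Dilution lowers every aqueous concentration by the same factor. Δn_aq = 2 − 0 = +2, so the system shifts toward the side with more dissolved moles — to the right.
A catalyst speeds both forward and reverse rates equally; it changes neither Q nor K — no shift from this change.
The individual effects push in opposite directions; without quantitative information the net direction cannot be determined.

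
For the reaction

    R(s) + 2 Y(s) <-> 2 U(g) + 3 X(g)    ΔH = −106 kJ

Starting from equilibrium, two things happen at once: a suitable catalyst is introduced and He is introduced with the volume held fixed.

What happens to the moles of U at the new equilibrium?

unchanged

A catalyst speeds both forward and reverse rates equally; it changes neither Q nor K — no shift from this change.
At constant volume, adding an inert gas leaves every reacting species' partial pressure unchanged, so Q is unchanged — no shift from this change.
No net shift occurs, so the amount of U is unchanged.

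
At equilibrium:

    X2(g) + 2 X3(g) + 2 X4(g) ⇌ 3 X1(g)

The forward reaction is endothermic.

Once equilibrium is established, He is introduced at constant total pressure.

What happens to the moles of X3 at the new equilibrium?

increases

Adding inert gas at constant total pressure expands the volume and lowers every reacting partial pressure. With Δn_gas = 3 − 5 = -2, Q moves away from K toward the side with fewer gas moles, so the system shifts toward the side with more gas moles — to the left.
The net shift is to the left. X3 is a reactant, so its amount increases.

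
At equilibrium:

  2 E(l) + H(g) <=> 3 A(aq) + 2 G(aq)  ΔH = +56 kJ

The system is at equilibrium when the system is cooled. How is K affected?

K depends on temperature via the van 't Hoff relation. The forward reaction is endothermic, so lowering T decreases K.

decreases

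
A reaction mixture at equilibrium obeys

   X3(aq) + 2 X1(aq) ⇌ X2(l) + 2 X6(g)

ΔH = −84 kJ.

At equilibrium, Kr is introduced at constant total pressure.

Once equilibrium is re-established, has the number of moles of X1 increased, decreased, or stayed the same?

decreases

Adding inert gas at constant total pressure expands the volume and lowers every reacting partial pressure. With Δn_gas = 2 − 0 = +2, Q moves away from K toward the side with fewer gas moles, so the system shifts toward the side with more gas moles — to the right.
The net shift is to the right. X1 is a reactant, so its amount decreases.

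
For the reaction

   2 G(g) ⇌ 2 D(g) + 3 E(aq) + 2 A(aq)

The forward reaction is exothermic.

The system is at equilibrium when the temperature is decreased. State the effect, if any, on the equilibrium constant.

K depends on temperature via the van 't Hoff relation. The forward reaction is exothermic, so lowering T increases K.

increases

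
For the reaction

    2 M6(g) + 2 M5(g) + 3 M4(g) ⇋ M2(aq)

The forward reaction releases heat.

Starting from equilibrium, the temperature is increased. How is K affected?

decreases

K depends on temperature via the van 't Hoff relation. The forward reaction is exothermic, so raising T decreases K.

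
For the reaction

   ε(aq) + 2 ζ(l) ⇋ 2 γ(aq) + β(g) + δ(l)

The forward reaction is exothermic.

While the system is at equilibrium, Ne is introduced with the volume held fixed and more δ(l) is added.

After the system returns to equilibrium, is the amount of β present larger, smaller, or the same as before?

At constant volume, adding an inert gas leaves every reacting species' partial pressure unchanged, so Q is unchanged — no shift from this change.
δ is a pure liquid; its activity is 1 regardless of amount, so Q is unaffected — no shift from this change.
No net shift occurs, so the amount of β is unchanged.

unchanged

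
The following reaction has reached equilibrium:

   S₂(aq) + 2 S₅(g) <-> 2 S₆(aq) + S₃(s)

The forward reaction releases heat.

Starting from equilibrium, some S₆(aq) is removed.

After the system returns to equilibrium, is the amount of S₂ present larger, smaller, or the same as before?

Removing S₆ (aq), a product, drives the reaction to the right.
The net shift is to the right. S₂ is a reactant, so its amount decreases.

decreases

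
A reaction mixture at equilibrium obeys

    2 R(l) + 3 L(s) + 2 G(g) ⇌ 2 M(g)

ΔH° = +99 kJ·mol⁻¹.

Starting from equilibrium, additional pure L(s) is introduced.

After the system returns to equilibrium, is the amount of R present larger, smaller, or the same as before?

unchanged

L is a pure solid; its activity is 1 regardless of amount, so Q is unaffected — no shift from this change.
No net shift occurs, so the amount of R is unchanged.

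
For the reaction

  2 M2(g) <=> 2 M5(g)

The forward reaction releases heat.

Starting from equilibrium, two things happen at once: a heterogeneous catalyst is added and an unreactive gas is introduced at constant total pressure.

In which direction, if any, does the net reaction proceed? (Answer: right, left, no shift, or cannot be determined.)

no shift

A catalyst speeds both forward and reverse rates equally; it changes neither Q nor K — no shift from this change.
Adding inert gas at constant total pressure expands the volume, scaling every reacting partial pressure by the same factor. Δn_gas = 2 − 2 = 0, so Q is unchanged — no shift.
None of the changes alters Q relative to K, so there is no net shift.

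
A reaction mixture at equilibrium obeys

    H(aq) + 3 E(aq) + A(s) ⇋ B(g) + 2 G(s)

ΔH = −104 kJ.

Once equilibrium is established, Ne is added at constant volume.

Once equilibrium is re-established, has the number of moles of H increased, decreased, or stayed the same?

unchanged

At constant volume, adding an inert gas leaves every reacting species' partial pressure unchanged, so Q is unchanged — no shift from this change.
No net shift occurs, so the amount of H is unchanged.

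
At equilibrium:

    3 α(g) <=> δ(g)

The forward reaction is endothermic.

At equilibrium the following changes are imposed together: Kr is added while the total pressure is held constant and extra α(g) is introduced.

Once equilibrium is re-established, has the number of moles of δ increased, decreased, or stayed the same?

Adding inert gas at constant total pressure expands the volume and lowers every reacting partial pressure. With Δn_gas = 1 − 3 = -2, Q moves away from K toward the side with fewer gas moles, so the system shifts toward the side with more gas moles — to the left.
Adding α (g), a reactant, drives the reaction to the right.
The two effects oppose each other, so the net shift — and hence the change in δ — cannot be determined from the given information.

cannot be determined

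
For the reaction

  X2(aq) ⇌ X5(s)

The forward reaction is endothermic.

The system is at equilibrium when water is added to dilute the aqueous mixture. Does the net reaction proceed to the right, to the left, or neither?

left

Dilution lowers every aqueous concentration by the same factor. Δn_aq = 0 − 1 = -1, so the system shifts toward the side with more dissolved moles — to the left.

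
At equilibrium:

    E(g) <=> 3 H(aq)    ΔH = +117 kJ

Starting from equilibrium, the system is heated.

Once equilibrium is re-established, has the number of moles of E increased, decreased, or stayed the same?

The forward reaction is endothermic. Raising T favours the endothermic direction — shift to the right.
The net shift is to the right. E is a reactant, so its amount decreases.

decreases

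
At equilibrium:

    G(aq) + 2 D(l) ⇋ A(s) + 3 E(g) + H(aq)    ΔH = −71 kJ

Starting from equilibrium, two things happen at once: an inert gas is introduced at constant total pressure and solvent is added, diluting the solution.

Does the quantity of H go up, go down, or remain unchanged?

Adding inert gas at constant total pressure expands the volume and lowers every reacting partial pressure. With Δn_gas = 3 − 0 = +3, Q moves away from K toward the side with fewer gas moles, so the system shifts toward the side with more gas moles — to the right.
Dilution scales every aqueous concentration by the same factor. Δn_aq = 1 − 1 = 0, so Q is unchanged — no shift.
The net shift is to the right. H is a product, so its amount increases.

increases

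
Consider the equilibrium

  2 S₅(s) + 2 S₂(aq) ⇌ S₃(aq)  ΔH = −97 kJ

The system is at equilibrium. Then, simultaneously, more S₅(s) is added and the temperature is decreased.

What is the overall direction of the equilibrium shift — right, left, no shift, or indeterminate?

right

S₅ is a pure solid; its activity is 1 regardless of amount, so Q is unaffected — no shift from this change.
The forward reaction is exothermic. Lowering T favours the exothermic direction — shift to the right.
Only the nonzero effect(s) matter; the net shift is to the right.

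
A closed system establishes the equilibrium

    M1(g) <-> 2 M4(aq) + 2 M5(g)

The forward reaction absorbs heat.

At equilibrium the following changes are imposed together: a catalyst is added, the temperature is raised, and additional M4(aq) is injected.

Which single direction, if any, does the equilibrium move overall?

cannot be determined

A catalyst speeds both forward and reverse rates equally; it changes neither Q nor K — no shift from this change.
The forward reaction is endothermic. Raising T favours the endothermic direction — shift to the right.
Adding M4 (aq), a product, drives the reaction to the left.
The individual effects push in opposite directions; without quantitative information the net direction cannot be determined.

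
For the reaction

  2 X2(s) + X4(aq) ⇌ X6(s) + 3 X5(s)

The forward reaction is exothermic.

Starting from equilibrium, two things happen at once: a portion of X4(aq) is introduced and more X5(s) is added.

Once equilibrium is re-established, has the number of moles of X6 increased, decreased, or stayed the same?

increases

Adding X4 (aq), a reactant, drives the reaction to the right.
X5 is a pure solid; its activity is 1 regardless of amount, so Q is unaffected — no shift from this change.
The net shift is to the right. X6 is a product, so its amount increases.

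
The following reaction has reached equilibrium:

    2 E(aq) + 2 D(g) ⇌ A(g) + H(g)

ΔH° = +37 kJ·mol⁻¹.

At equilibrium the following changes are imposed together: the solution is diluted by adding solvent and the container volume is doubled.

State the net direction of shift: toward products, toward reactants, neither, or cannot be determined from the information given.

Dilution lowers every aqueous concentration by the same factor. Δn_aq = 0 − 2 = -2, so the system shifts toward the side with more dissolved moles — to the left.
Gas moles: reactants 2, products 2. Δn_gas = 0, so a volume change leaves Q equal to K — no shift from this change.
Only the nonzero effect(s) matter; the net shift is to the left.

left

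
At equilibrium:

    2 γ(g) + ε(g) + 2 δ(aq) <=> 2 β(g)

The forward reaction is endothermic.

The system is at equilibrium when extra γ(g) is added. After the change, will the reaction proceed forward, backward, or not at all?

right

Adding γ (g), a reactant, drives the reaction to the right.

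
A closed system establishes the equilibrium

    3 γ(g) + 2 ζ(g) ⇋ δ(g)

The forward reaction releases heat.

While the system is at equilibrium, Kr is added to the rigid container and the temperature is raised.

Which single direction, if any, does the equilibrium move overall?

At constant volume, adding an inert gas leaves every reacting species' partial pressure unchanged, so Q is unchanged — no shift from this change.
The forward reaction is exothermic. Raising T favours the endothermic direction — shift to the left.
Only the nonzero effect(s) matter; the net shift is to the left.

left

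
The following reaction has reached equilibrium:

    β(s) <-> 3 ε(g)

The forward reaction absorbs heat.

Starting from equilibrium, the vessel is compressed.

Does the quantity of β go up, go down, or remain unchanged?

increases

Gas moles: reactants 0, products 3 (Δn_gas = +3). Compression shifts the system toward the side with fewer moles of gas — to the left.
The net shift is to the left. β is a reactant, so its amount increases.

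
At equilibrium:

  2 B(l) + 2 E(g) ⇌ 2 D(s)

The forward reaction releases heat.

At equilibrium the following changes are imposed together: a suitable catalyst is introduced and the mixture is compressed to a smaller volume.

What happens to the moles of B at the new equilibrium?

A catalyst speeds both forward and reverse rates equally; it changes neither Q nor K — no shift from this change.
Gas moles: reactants 2, products 0 (Δn_gas = -2). Compression shifts the system toward the side with fewer moles of gas — to the right.
The net shift is to the right. B is a reactant, so its amount decreases.

decreases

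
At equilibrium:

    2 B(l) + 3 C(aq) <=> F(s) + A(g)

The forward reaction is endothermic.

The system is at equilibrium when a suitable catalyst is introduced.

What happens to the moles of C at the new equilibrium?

A catalyst speeds both forward and reverse rates equally; it changes neither Q nor K — no shift from this change.
No net shift occurs, so the amount of C is unchanged.

unchanged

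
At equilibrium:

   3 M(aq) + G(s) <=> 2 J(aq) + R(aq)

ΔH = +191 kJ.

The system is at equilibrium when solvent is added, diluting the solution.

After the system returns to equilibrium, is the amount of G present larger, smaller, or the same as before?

Dilution scales every aqueous concentration by the same factor. Δn_aq = 3 − 3 = 0, so Q is unchanged — no shift.
No net shift occurs, so the amount of G is unchanged.

unchanged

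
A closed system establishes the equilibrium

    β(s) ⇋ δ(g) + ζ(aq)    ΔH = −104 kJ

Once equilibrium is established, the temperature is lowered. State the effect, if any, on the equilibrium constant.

increases

K depends on temperature via the van 't Hoff relation. The forward reaction is exothermic, so lowering T increases K.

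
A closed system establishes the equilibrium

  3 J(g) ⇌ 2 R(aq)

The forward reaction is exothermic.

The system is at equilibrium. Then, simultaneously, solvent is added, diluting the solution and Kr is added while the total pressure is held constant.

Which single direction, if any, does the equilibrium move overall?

cannot be determined

Dilution lowers every aqueous concentration by the same factor. Δn_aq = 2 − 0 = +2, so the system shifts toward the side with more dissolved moles — to the right.
Adding inert gas at constant total pressure expands the volume and lowers every reacting partial pressure. With Δn_gas = 0 − 3 = -3, Q moves away from K toward the side with fewer gas moles, so the system shifts toward the side with more gas moles — to the left.
The individual effects push in opposite directions; without quantitative information the net direction cannot be determined.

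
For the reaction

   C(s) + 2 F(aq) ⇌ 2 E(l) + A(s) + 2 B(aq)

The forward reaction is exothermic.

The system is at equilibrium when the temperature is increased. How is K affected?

decreases

K depends on temperature via the van 't Hoff relation. The forward reaction is exothermic, so raising T decreases K.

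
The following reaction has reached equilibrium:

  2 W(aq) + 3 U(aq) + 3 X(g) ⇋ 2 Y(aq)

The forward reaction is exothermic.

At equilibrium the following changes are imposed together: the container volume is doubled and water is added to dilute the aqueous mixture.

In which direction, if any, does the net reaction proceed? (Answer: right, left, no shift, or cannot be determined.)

left

Gas moles: reactants 3, products 0 (Δn_gas = -3). Expansion shifts the system toward the side with more moles of gas — to the left.
Dilution lowers every aqueous concentration by the same factor. Δn_aq = 2 − 5 = -3, so the system shifts toward the side with more dissolved moles — to the left.
All effects act in the same direction — net shift to the left.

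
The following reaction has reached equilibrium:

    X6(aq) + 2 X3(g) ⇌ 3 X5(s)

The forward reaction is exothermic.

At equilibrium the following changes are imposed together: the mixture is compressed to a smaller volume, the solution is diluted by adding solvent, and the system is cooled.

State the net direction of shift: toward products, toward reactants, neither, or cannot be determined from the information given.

cannot be determined

Gas moles: reactants 2, products 0 (Δn_gas = -2). Compression shifts the system toward the side with fewer moles of gas — to the right.
Dilution lowers every aqueous concentration by the same factor. Δn_aq = 0 − 1 = -1, so the system shifts toward the side with more dissolved moles — to the left.
The forward reaction is exothermic. Lowering T favours the exothermic direction — shift to the right.
The individual effects push in opposite directions; without quantitative information the net direction cannot be determined.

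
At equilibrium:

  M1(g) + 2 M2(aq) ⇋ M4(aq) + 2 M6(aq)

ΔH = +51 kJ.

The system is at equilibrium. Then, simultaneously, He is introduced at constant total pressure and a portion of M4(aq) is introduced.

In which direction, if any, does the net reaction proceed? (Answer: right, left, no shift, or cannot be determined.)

Adding inert gas at constant total pressure expands the volume and lowers every reacting partial pressure. With Δn_gas = 0 − 1 = -1, Q moves away from K toward the side with fewer gas moles, so the system shifts toward the side with more gas moles — to the left.
Adding M4 (aq), a product, drives the reaction to the left.
All effects act in the same direction — net shift to the left.

left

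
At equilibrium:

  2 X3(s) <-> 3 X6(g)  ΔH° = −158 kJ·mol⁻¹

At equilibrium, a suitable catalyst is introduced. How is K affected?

unchanged

The equilibrium constant depends only on temperature. This perturbation changes neither the position of equilibrium nor K.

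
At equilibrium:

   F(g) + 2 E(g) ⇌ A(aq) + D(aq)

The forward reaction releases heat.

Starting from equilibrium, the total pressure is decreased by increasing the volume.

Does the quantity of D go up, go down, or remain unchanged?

Gas moles: reactants 3, products 0 (Δn_gas = -3). Expansion shifts the system toward the side with more moles of gas — to the left.
The net shift is to the left. D is a product, so its amount decreases.

decreases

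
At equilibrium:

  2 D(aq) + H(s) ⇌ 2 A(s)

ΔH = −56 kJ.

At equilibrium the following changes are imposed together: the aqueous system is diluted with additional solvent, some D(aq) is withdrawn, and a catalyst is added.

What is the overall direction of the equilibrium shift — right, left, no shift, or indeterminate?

Dilution lowers every aqueous concentration by the same factor. Δn_aq = 0 − 2 = -2, so the system shifts toward the side with more dissolved moles — to the left.
Removing D (aq), a reactant, drives the reaction to the left.
A catalyst speeds both forward and reverse rates equally; it changes neither Q nor K — no shift from this change.
Only the nonzero effect(s) matter; the net shift is to the left.

left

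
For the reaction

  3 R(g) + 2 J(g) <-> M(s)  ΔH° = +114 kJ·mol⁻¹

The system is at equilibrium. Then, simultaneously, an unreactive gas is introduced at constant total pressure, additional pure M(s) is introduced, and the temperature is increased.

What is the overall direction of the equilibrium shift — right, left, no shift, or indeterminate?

cannot be determined

Adding inert gas at constant total pressure expands the volume and lowers every reacting partial pressure. With Δn_gas = 0 − 5 = -5, Q moves away from K toward the side with fewer gas moles, so the system shifts toward the side with more gas moles — to the left.
M is a pure solid; its activity is 1 regardless of amount, so Q is unaffected — no shift from this change.
The forward reaction is endothermic. Raising T favours the endothermic direction — shift to the right.
The individual effects push in opposite directions; without quantitative information the net direction cannot be determined.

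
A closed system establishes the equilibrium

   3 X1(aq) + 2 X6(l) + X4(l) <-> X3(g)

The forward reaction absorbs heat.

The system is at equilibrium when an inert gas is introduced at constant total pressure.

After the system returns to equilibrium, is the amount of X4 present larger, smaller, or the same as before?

Adding inert gas at constant total pressure expands the volume and lowers every reacting partial pressure. With Δn_gas = 1 − 0 = +1, Q moves away from K toward the side with fewer gas moles, so the system shifts toward the side with more gas moles — to the right.
The net shift is to the right. X4 is a reactant, so its amount decreases.

decreases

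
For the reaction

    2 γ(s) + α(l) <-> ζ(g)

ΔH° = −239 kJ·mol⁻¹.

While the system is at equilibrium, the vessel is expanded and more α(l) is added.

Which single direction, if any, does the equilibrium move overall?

right

Gas moles: reactants 0, products 1 (Δn_gas = +1). Expansion shifts the system toward the side with more moles of gas — to the right.
α is a pure liquid; its activity is 1 regardless of amount, so Q is unaffected — no shift from this change.
Only the nonzero effect(s) matter; the net shift is to the right.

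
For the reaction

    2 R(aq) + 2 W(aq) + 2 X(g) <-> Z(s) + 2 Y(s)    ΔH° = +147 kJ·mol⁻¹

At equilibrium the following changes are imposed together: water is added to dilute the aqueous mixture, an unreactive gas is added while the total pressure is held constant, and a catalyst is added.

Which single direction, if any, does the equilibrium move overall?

left

Dilution lowers every aqueous concentration by the same factor. Δn_aq = 0 − 4 = -4, so the system shifts toward the side with more dissolved moles — to the left.
Adding inert gas at constant total pressure expands the volume and lowers every reacting partial pressure. With Δn_gas = 0 − 2 = -2, Q moves away from K toward the side with fewer gas moles, so the system shifts toward the side with more gas moles — to the left.
A catalyst speeds both forward and reverse rates equally; it changes neither Q nor K — no shift from this change.
Only the nonzero effect(s) matter; the net shift is to the left.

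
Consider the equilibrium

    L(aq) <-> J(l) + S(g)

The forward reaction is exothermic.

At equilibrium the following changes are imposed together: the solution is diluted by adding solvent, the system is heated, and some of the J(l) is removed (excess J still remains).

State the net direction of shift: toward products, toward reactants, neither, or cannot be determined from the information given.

left

Dilution lowers every aqueous concentration by the same factor. Δn_aq = 0 − 1 = -1, so the system shifts toward the side with more dissolved moles — to the left.
The forward reaction is exothermic. Raising T favours the endothermic direction — shift to the left.
J is a pure liquid; its activity is 1 regardless of amount, so Q is unaffected — no shift from this change.
Only the nonzero effect(s) matter; the net shift is to the left.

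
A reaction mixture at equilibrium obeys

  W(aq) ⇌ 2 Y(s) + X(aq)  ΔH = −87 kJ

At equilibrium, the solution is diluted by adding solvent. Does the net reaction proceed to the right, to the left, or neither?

Dilution scales every aqueous concentration by the same factor. Δn_aq = 1 − 1 = 0, so Q is unchanged — no shift.

no shift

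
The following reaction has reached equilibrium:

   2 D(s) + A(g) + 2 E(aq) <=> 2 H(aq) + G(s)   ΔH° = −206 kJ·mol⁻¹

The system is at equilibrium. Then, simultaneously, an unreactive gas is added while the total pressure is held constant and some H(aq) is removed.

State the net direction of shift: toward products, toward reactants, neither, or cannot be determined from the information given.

Adding inert gas at constant total pressure expands the volume and lowers every reacting partial pressure. With Δn_gas = 0 − 1 = -1, Q moves away from K toward the side with fewer gas moles, so the system shifts toward the side with more gas moles — to the left.
Removing H (aq), a product, drives the reaction to the right.
The individual effects push in opposite directions; without quantitative information the net direction cannot be determined.

cannot be determined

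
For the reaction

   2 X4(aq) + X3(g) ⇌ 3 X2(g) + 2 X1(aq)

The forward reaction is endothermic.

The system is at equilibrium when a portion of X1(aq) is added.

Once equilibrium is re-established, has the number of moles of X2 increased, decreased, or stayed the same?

decreases

Adding X1 (aq), a product, drives the reaction to the left.
The net shift is to the left. X2 is a product, so its amount decreases.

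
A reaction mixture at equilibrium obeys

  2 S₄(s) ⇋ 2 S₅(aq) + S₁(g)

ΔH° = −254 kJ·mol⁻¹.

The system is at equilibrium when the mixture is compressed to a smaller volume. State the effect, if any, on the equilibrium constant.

unchanged

The equilibrium constant depends only on temperature. This perturbation may move the position of equilibrium, but since T is unchanged, K itself is unchanged.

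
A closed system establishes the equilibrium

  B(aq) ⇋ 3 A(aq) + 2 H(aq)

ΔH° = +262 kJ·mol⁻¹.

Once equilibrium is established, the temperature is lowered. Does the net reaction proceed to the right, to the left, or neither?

left

The forward reaction is endothermic. Lowering T favours the exothermic direction — shift to the left.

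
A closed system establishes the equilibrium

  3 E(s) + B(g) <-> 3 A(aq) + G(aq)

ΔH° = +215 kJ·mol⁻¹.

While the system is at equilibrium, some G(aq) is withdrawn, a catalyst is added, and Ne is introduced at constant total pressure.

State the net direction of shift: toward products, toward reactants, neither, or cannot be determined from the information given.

cannot be determined

Removing G (aq), a product, drives the reaction to the right.
A catalyst speeds both forward and reverse rates equally; it changes neither Q nor K — no shift from this change.
Adding inert gas at constant total pressure expands the volume and lowers every reacting partial pressure. With Δn_gas = 0 − 1 = -1, Q moves away from K toward the side with fewer gas moles, so the system shifts toward the side with more gas moles — to the left.
The individual effects push in opposite directions; without quantitative information the net direction cannot be determined.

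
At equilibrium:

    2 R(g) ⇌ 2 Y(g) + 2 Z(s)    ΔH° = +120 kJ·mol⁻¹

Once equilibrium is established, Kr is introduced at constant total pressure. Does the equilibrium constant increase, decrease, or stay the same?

unchanged

The equilibrium constant depends only on temperature. This perturbation changes neither the position of equilibrium nor K.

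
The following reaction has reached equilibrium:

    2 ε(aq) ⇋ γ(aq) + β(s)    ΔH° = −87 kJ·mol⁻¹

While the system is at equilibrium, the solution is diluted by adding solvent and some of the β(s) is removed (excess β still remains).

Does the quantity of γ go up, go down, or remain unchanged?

Dilution lowers every aqueous concentration by the same factor. Δn_aq = 1 − 2 = -1, so the system shifts toward the side with more dissolved moles — to the left.
β is a pure solid; its activity is 1 regardless of amount, so Q is unaffected — no shift from this change.
The net shift is to the left. γ is a product, so its amount decreases.

decreases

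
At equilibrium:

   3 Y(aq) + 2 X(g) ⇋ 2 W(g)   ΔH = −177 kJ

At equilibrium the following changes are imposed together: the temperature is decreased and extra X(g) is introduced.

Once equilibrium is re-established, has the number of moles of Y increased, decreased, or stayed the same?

decreases

The forward reaction is exothermic. Lowering T favours the exothermic direction — shift to the right.
Adding X (g), a reactant, drives the reaction to the right.
The net shift is to the right. Y is a reactant, so its amount decreases.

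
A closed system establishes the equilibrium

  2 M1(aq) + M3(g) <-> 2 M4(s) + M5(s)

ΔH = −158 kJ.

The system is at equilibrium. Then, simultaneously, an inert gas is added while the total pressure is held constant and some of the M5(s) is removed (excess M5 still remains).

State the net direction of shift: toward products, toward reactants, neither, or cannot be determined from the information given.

left

Adding inert gas at constant total pressure expands the volume and lowers every reacting partial pressure. With Δn_gas = 0 − 1 = -1, Q moves away from K toward the side with fewer gas moles, so the system shifts toward the side with more gas moles — to the left.
M5 is a pure solid; its activity is 1 regardless of amount, so Q is unaffected — no shift from this change.
Only the nonzero effect(s) matter; the net shift is to the left.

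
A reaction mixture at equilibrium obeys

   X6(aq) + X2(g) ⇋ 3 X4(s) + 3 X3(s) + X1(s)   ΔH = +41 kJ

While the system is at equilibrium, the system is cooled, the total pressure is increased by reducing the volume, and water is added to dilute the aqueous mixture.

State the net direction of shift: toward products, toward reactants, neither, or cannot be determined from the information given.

cannot be determined

The forward reaction is endothermic. Lowering T favours the exothermic direction — shift to the left.
Gas moles: reactants 1, products 0 (Δn_gas = -1). Compression shifts the system toward the side with fewer moles of gas — to the right.
Dilution lowers every aqueous concentration by the same factor. Δn_aq = 0 − 1 = -1, so the system shifts toward the side with more dissolved moles — to the left.
The individual effects push in opposite directions; without quantitative information the net direction cannot be determined.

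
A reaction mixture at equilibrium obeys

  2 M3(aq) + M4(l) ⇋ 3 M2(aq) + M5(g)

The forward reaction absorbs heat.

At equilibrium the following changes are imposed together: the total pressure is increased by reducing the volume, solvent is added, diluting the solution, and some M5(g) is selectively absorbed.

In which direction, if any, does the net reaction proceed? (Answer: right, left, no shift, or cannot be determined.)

cannot be determined

Gas moles: reactants 0, products 1 (Δn_gas = +1). Compression shifts the system toward the side with fewer moles of gas — to the left.
Dilution lowers every aqueous concentration by the same factor. Δn_aq = 3 − 2 = +1, so the system shifts toward the side with more dissolved moles — to the right.
Removing M5 (g), a product, drives the reaction to the right.
The individual effects push in opposite directions; without quantitative information the net direction cannot be determined.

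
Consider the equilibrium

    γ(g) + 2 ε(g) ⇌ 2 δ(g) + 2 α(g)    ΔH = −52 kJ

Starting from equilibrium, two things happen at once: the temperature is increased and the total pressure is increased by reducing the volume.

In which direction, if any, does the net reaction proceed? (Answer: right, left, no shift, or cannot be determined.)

left

The forward reaction is exothermic. Raising T favours the endothermic direction — shift to the left.
Gas moles: reactants 3, products 4 (Δn_gas = +1). Compression shifts the system toward the side with fewer moles of gas — to the left.
All effects act in the same direction — net shift to the left.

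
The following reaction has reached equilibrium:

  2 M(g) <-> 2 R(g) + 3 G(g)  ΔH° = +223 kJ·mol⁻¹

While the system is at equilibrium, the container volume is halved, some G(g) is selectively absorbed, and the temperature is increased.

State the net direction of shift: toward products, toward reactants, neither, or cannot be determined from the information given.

cannot be determined

Gas moles: reactants 2, products 5 (Δn_gas = +3). Compression shifts the system toward the side with fewer moles of gas — to the left.
Removing G (g), a product, drives the reaction to the right.
The forward reaction is endothermic. Raising T favours the endothermic direction — shift to the right.
The individual effects push in opposite directions; without quantitative information the net direction cannot be determined.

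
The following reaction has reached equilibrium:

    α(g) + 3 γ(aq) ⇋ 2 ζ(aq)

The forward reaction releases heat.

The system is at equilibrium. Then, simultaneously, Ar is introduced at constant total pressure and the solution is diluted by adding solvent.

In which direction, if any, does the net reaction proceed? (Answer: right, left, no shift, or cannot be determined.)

Adding inert gas at constant total pressure expands the volume and lowers every reacting partial pressure. With Δn_gas = 0 − 1 = -1, Q moves away from K toward the side with fewer gas moles, so the system shifts toward the side with more gas moles — to the left.
Dilution lowers every aqueous concentration by the same factor. Δn_aq = 2 − 3 = -1, so the system shifts toward the side with more dissolved moles — to the left.
All effects act in the same direction — net shift to the left.

left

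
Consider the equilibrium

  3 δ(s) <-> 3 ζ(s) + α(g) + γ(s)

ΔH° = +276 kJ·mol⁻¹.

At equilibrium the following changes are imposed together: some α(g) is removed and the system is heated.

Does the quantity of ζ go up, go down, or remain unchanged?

Removing α (g), a product, drives the reaction to the right.
The forward reaction is endothermic. Raising T favours the endothermic direction — shift to the right.
The net shift is to the right. ζ is a product, so its amount increases.

increases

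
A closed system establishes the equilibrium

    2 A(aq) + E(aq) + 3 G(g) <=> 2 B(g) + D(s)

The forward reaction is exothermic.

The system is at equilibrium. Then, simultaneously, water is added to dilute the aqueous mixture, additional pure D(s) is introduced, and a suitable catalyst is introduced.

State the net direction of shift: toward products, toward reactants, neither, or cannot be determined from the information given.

left

Dilution lowers every aqueous concentration by the same factor. Δn_aq = 0 − 3 = -3, so the system shifts toward the side with more dissolved moles — to the left.
D is a pure solid; its activity is 1 regardless of amount, so Q is unaffected — no shift from this change.
A catalyst speeds both forward and reverse rates equally; it changes neither Q nor K — no shift from this change.
Only the nonzero effect(s) matter; the net shift is to the left.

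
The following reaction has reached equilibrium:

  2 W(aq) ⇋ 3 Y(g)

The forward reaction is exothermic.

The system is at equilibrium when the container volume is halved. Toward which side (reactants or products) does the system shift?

Gas moles: reactants 0, products 3 (Δn_gas = +3). Compression shifts the system toward the side with fewer moles of gas — to the left.

left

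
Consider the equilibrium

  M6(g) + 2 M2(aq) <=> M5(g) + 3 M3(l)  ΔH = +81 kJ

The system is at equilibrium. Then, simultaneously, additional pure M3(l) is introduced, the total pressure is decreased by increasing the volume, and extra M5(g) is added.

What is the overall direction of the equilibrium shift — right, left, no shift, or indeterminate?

M3 is a pure liquid; its activity is 1 regardless of amount, so Q is unaffected — no shift from this change.
Gas moles: reactants 1, products 1. Δn_gas = 0, so a volume change leaves Q equal to K — no shift from this change.
Adding M5 (g), a product, drives the reaction to the left.
Only the nonzero effect(s) matter; the net shift is to the left.

left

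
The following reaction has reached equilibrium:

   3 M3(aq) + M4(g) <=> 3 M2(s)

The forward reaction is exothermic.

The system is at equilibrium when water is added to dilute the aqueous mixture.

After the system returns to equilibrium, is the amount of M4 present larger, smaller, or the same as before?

Dilution lowers every aqueous concentration by the same factor. Δn_aq = 0 − 3 = -3, so the system shifts toward the side with more dissolved moles — to the left.
The net shift is to the left. M4 is a reactant, so its amount increases.

increases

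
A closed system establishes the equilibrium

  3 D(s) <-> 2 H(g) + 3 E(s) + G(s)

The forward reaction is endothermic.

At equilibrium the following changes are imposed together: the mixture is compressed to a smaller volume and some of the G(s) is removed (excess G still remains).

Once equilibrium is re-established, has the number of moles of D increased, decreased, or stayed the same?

Gas moles: reactants 0, products 2 (Δn_gas = +2). Compression shifts the system toward the side with fewer moles of gas — to the left.
G is a pure solid; its activity is 1 regardless of amount, so Q is unaffected — no shift from this change.
The net shift is to the left. D is a reactant, so its amount increases.

increases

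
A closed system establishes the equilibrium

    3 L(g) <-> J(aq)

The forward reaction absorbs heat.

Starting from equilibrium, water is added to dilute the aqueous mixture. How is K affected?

The equilibrium constant depends only on temperature. This perturbation may move the position of equilibrium, but since T is unchanged, K itself is unchanged.

unchanged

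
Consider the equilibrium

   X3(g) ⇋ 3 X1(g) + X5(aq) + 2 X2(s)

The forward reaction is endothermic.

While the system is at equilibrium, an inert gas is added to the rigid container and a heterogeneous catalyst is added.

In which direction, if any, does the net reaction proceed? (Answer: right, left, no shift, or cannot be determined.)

At constant volume, adding an inert gas leaves every reacting species' partial pressure unchanged, so Q is unchanged — no shift from this change.
A catalyst speeds both forward and reverse rates equally; it changes neither Q nor K — no shift from this change.
None of the changes alters Q relative to K, so there is no net shift.

no shift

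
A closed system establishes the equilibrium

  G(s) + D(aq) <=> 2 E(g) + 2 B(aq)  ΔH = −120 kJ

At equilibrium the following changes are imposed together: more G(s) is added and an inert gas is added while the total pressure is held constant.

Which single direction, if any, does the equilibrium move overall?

G is a pure solid; its activity is 1 regardless of amount, so Q is unaffected — no shift from this change.
Adding inert gas at constant total pressure expands the volume and lowers every reacting partial pressure. With Δn_gas = 2 − 0 = +2, Q moves away from K toward the side with fewer gas moles, so the system shifts toward the side with more gas moles — to the right.
Only the nonzero effect(s) matter; the net shift is to the right.

right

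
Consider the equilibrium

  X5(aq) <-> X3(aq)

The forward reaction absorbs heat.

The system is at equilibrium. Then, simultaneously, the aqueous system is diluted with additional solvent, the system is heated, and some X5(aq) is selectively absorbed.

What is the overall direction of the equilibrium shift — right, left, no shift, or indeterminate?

Dilution scales every aqueous concentration by the same factor. Δn_aq = 1 − 1 = 0, so Q is unchanged — no shift.
The forward reaction is endothermic. Raising T favours the endothermic direction — shift to the right.
Removing X5 (aq), a reactant, drives the reaction to the left.
The individual effects push in opposite directions; without quantitative information the net direction cannot be determined.

cannot be determined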